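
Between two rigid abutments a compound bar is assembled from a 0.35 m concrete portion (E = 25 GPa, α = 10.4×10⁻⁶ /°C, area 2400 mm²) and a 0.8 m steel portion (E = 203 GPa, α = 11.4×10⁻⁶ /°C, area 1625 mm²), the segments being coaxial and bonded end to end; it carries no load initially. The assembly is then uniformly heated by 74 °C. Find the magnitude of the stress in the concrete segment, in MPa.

With the walls removed the bar would change length by δ_free = Σ αᵢΔT Lᵢ = 10.4×10⁻⁶×74×350 + 11.4×10⁻⁶×74×800 = 0.9442 mm.
Since the ends are fixed, an axial force P builds up, equal in every segment, with P · Σ Lᵢ/(AᵢEᵢ) = δ_free.
Σ Lᵢ/(AᵢEᵢ) = 350/(2400×25×10³) + 800/(1625×203×10³) = 8.258×10⁻⁶ mm/N.
Hence P = δ_free / Σ(L/AE) = 0.9442/8.258×10⁻⁶ = 114.3 kN (compressive).
σ_{concrete} = P / A = 114300 / 2400 = 47.64 MPa.

σ ≈ 47.6 MPa (compressive)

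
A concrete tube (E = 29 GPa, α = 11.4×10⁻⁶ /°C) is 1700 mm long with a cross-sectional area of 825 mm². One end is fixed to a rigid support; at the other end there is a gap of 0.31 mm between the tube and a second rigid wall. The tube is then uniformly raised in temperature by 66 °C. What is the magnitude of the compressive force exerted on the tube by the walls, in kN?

P ≈ 13.6 kN

If the wall were absent the tube would grow by αΔT L = 11.4×10⁻⁶ × 66 × 1700 = 1.279 mm.
This exceeds the 0.31 mm gap, so the wall pushes back. The portion of expansion that must be recovered elastically is δ_free − gap = 1.279 − 0.31 = 0.9691 mm.
So σ = E(δ_free − g)/L = 29×10³ × 0.9691/1700 = 16.53 MPa.
P = σA = 16.53 × 825 = 13.64 kN.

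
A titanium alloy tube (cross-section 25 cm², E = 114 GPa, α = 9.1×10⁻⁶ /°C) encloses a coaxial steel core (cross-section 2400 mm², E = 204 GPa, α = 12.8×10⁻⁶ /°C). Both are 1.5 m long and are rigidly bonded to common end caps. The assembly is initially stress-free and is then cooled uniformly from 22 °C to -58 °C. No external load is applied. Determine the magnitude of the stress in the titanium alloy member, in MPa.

σ ≈ 21.3 MPa (compressive)

Equilibrium of a rigid end plate with no external load gives equal and opposite internal forces ±P in the two members. Since α_{steel} > α_{titanium alloy}, cooling drives the steel into tension and the titanium alloy into compression.
Setting the final lengths equal and cancelling L: (α₁ − α₂)ΔT = P/(A₁E₁) + P/(A₂E₂).
|α₁ − α₂|·ΔT = 3.7×10⁻⁶ × 80 = 0.000296.
1/(A₁E₁) + 1/(A₂E₂) = 1/(2500×114×10³) + 1/(2400×204×10³) = 5.551×10⁻⁹ N⁻¹.
P = 0.000296 / 5.551×10⁻⁹ = 53320 N = 53.32 kN.
σ_{titanium alloy} = P/A₁ = 53320/2500 = 21.33 MPa, compressive.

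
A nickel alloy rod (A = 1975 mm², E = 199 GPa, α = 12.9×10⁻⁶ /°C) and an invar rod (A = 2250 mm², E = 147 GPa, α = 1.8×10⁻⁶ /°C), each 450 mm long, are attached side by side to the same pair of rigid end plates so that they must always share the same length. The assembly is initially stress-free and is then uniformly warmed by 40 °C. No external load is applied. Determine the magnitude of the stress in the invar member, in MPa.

σ ≈ 35.4 MPa (tensile)

Both members must finish at the same length. With the larger α, the nickel alloy tends to over-expand; the plates restrain it, putting the nickel alloy in compression and the invar in tension. With no external load the two internal forces are equal and opposite, magnitude P.
Equating the net (thermal + elastic) strains gives |α₁ − α₂|·ΔT = P·[1/(A₁E₁) + 1/(A₂E₂)].
|α₁ − α₂|·ΔT = 11.1×10⁻⁶ × 40 = 0.000444.
1/(A₁E₁) + 1/(A₂E₂) = 1/(1975×199×10³) + 1/(2250×147×10³) = 5.568×10⁻⁹ N⁻¹.
So P = 0.000444 / 5.568×10⁻⁹ = 79.74 kN.
σ_{invar} = P/A₂ = 79740/2250 = 35.44 MPa, tensile.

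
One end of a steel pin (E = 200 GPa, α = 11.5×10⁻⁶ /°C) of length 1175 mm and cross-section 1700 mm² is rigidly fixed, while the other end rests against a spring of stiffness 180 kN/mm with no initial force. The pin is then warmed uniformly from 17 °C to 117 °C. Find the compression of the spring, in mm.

If the spring were absent the pin would lengthen by αΔT L = 11.5×10⁻⁶ × 100 × 1175 = 1.351 mm.
With a force P in the spring, the elastic change of the pin is PL/(AE) and that of the spring is P/k; compatibility requires their sum to equal δ_free.
P [ L/(AE) + 1/k ] = δ_free → P [ 1175/(1700×200×10³) + 1/(180×10³) ] = 1.351.
P = 1.351 / 9.011×10⁻⁶ = 149900 N.
Spring compression = P/k = 149900/(180×10³) = 0.833 mm.

δ ≈ 0.833 mm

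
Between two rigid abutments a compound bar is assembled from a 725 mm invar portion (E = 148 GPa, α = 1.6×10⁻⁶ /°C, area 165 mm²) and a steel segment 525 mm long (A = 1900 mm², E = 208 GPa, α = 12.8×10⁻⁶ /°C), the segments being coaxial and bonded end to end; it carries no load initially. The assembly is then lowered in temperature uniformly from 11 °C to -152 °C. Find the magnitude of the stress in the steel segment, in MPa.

σ ≈ 21.8 MPa (tensile)

Free thermal contraction of the whole bar: Σ αᵢΔT Lᵢ = 1.6×10⁻⁶×163×725 + 12.8×10⁻⁶×163×525 = 1.284 mm.
The rigid supports impose zero overall length change; the single axial force P common to all segments must satisfy P Σ Lᵢ/(AᵢEᵢ) = δ_free.
The series flexibility is Σ Lᵢ/(AᵢEᵢ) = 725/(165×148×10³) + 525/(1900×208×10³) = 3.102×10⁻⁵ mm/N.
So P = 1.284 / 3.102×10⁻⁵ = 41.41 kN, tensile.
σ_{steel} = P / A = 41410 / 1900 = 21.8 MPa.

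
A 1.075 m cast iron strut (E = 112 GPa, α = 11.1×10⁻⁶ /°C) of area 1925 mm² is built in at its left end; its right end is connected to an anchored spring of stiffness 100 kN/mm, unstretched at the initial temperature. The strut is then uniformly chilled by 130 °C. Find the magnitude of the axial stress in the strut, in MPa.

If the spring were absent the strut would shorten by αΔT L = 11.1×10⁻⁶ × 130 × 1075 = 1.551 mm.
Let P be the tensile force in the spring. The strut extends elastically by PL/(AE) and the spring stretches by P/k; together these equal δ_free.
P [ L/(AE) + 1/k ] = δ_free → P [ 1075/(1925×112×10³) + 1/(100×10³) ] = 1.551.
P = 1.551 / 1.499×10⁻⁵ = 103500 N.
σ = P/A = 103500/1925 = 53.77 MPa.

σ ≈ 53.8 MPa (tensile)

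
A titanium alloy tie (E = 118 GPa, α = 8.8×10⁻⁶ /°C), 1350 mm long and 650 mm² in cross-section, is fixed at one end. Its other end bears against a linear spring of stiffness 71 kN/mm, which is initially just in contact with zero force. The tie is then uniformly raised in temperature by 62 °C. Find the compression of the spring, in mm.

δ ≈ 0.327 mm

Free thermal expansion: δ_free = αΔT L = 8.8×10⁻⁶ × 62 × 1350 = 0.7366 mm.
With a force P in the spring, the elastic change of the tie is PL/(AE) and that of the spring is P/k; compatibility requires their sum to equal δ_free.
So P = δ_free / [L/(AE) + 1/k] = 0.7366 / [ 1350/(650×118×10³) + 1/(71×10³) ].
P = 0.7366 / 3.169×10⁻⁵ = 23250 N.
Spring compression = P/k = 23250/(71×10³) = 0.3274 mm.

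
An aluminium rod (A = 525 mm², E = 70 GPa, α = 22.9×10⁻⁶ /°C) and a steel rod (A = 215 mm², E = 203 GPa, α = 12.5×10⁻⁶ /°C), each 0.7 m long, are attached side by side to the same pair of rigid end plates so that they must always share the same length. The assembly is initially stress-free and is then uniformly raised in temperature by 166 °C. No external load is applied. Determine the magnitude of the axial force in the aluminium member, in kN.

The aluminium has the larger α, so on heating it would change length more than the steel if both were free. The rigid plates force a common final length, so the aluminium is put into compression and the steel into tension, with equal and opposite forces P (no external load).
Equating the net (thermal + elastic) strains gives |α₁ − α₂|·ΔT = P·[1/(A₁E₁) + 1/(A₂E₂)].
|α₁ − α₂|·ΔT = 10.4×10⁻⁶ × 166 = 0.001726.
1/(A₁E₁) + 1/(A₂E₂) = 1/(525×70×10³) + 1/(215×203×10³) = 5.012×10⁻⁸ N⁻¹.
P = 0.001726 / 5.012×10⁻⁸ = 34440 N = 34.44 kN.

P ≈ 34.4 kN (compressive in the aluminium)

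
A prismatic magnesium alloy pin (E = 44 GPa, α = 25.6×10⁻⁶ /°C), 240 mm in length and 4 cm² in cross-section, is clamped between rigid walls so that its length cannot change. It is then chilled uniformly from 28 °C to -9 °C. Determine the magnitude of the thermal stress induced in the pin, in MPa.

Because both ends are immovable the net strain is zero, and the suppressed thermal strain is αΔT = 25.6×10⁻⁶ × 37 = 947.2×10⁻⁶.
Hence σ = E·αΔT = 44×10³ × 947.2×10⁻⁶ = 41.68 MPa, tensile.

σ ≈ 41.7 MPa (tensile)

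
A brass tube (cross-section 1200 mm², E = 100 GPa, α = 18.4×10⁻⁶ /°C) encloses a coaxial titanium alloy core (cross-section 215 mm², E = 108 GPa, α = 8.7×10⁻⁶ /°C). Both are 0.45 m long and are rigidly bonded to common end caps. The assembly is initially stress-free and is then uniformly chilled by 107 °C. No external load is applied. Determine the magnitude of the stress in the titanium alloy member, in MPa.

σ ≈ 93.9 MPa (compressive)

The brass has the larger α, so on cooling it would change length more than the titanium alloy if both were free. The rigid plates force a common final length, so the brass is put into tension and the titanium alloy into compression, with equal and opposite forces P (no external load).
Equating the net (thermal + elastic) strains gives |α₁ − α₂|·ΔT = P·[1/(A₁E₁) + 1/(A₂E₂)].
|α₁ − α₂|·ΔT = 9.7×10⁻⁶ × 107 = 0.001038.
1/(A₁E₁) + 1/(A₂E₂) = 1/(1200×100×10³) + 1/(215×108×10³) = 5.14×10⁻⁸ N⁻¹.
P = 0.001038 / 5.14×10⁻⁸ = 20190 N = 20.19 kN.
σ_{titanium alloy} = P/A₂ = 20190/215 = 93.92 MPa, compressive.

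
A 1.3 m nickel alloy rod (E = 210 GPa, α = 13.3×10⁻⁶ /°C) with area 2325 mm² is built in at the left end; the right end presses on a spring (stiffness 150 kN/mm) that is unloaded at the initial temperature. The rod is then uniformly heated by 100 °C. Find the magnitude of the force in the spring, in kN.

P ≈ 185 kN

If the spring were absent the rod would lengthen by αΔT L = 13.3×10⁻⁶ × 100 × 1300 = 1.729 mm.
With a force P in the spring, the elastic change of the rod is PL/(AE) and that of the spring is P/k; compatibility requires their sum to equal δ_free.
So P = δ_free / [L/(AE) + 1/k] = 1.729 / [ 1300/(2325×210×10³) + 1/(150×10³) ].
P = 1.729 / 9.329×10⁻⁶ = 185300 N.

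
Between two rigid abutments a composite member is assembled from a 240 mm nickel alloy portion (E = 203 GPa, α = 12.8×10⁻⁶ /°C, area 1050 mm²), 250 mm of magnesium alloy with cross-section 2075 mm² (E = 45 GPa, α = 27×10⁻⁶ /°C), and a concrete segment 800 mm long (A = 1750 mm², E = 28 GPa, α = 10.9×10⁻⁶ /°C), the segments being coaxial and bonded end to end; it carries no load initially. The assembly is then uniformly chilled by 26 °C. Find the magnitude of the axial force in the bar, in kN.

P ≈ 23.9 kN (tensile)

Free thermal contraction of the whole bar: Σ αᵢΔT Lᵢ = 12.8×10⁻⁶×26×240 + 27×10⁻⁶×26×250 + 10.9×10⁻⁶×26×800 = 0.4821 mm.
The walls prevent any net length change, so an axial force P (same in every segment) develops. Compatibility: P · Σ Lᵢ/(AᵢEᵢ) = δ_free.
The series flexibility is Σ Lᵢ/(AᵢEᵢ) = 240/(1050×203×10³) + 250/(2075×45×10³) + 800/(1750×28×10³) = 2.013×10⁻⁵ mm/N.
P = 0.4821 / 2.013×10⁻⁵ = 23950 N = 23.95 kN, tensile.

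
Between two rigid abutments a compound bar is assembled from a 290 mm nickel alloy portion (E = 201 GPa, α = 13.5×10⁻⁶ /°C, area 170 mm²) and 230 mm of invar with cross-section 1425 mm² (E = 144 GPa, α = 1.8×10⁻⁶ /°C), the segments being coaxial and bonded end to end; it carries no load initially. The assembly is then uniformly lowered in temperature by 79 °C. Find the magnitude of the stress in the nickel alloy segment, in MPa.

If the supports were absent, the total length change would be Σ αᵢΔT Lᵢ = 13.5×10⁻⁶×79×290 + 1.8×10⁻⁶×79×230 = 0.342 mm.
Since the ends are fixed, an axial force P builds up, equal in every segment, with P · Σ Lᵢ/(AᵢEᵢ) = δ_free.
Σ Lᵢ/(AᵢEᵢ) = 290/(170×201×10³) + 230/(1425×144×10³) = 9.608×10⁻⁶ mm/N.
P = 0.342 / 9.608×10⁻⁶ = 35600 N = 35.6 kN, tensile.
σ_{nickel alloy} = P / A = 35600 / 170 = 209.4 MPa.

σ ≈ 209 MPa (tensile)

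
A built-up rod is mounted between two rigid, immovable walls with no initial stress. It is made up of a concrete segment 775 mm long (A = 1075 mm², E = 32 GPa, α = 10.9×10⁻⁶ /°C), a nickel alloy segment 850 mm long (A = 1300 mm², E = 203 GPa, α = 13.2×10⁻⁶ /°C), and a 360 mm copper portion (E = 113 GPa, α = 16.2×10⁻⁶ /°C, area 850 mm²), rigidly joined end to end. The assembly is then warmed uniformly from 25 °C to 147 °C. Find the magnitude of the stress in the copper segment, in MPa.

σ ≈ 124 MPa (compressive)

With the walls removed the bar would change length by δ_free = Σ αᵢΔT Lᵢ = 10.9×10⁻⁶×122×775 + 13.2×10⁻⁶×122×850 + 16.2×10⁻⁶×122×360 = 3.111 mm.
The rigid supports impose zero overall length change; the single axial force P common to all segments must satisfy P Σ Lᵢ/(AᵢEᵢ) = δ_free.
Σ Lᵢ/(AᵢEᵢ) = 775/(1075×32×10³) + 850/(1300×203×10³) + 360/(850×113×10³) = 2.95×10⁻⁵ mm/N.
Hence P = δ_free / Σ(L/AE) = 3.111/2.95×10⁻⁵ = 105.5 kN (compressive).
σ_{copper} = P / A = 105500 / 850 = 124.1 MPa.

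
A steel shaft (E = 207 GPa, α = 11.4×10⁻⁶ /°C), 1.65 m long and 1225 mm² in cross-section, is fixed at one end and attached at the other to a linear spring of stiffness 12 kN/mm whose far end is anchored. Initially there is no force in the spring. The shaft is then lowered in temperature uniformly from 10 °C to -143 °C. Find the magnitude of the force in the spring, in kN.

P ≈ 32 kN

The unrestrained thermal change is αΔT L = 11.4×10⁻⁶ × 153 × 1650 = 2.878 mm.
Let P be the tensile force in the spring. The shaft extends elastically by PL/(AE) and the spring stretches by P/k; together these equal δ_free.
P [ L/(AE) + 1/k ] = δ_free → P [ 1650/(1225×207×10³) + 1/(12×10³) ] = 2.878.
P = 2.878 / 8.984×10⁻⁵ = 32030 N.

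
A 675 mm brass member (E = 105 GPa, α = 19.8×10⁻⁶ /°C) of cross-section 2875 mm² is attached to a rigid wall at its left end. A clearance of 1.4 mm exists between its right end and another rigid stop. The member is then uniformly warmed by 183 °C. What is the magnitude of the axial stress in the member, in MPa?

Free thermal elongation = αΔT L = 19.8×10⁻⁶ × 183 × 675 = 2.446 mm.
This exceeds the 1.4 mm gap, so the wall pushes back. The portion of expansion that must be recovered elastically is δ_free − gap = 2.446 − 1.4 = 1.046 mm.
Compatibility: PL/(AE) = 1.046 mm, so σ = P/A = E × (1.046/675) = 162.7 MPa.

σ ≈ 163 MPa (compressive)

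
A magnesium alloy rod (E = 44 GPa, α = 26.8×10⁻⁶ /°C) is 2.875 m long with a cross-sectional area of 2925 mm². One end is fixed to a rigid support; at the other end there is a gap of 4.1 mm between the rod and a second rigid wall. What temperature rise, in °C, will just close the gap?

ΔT ≈ 53.2 °C

Contact occurs when the free expansion equals the gap: αΔT L = 4.1 mm.
So ΔT = g/(αL) = 4.1/(26.8×10⁻⁶ × 2875) = 53.21 °C.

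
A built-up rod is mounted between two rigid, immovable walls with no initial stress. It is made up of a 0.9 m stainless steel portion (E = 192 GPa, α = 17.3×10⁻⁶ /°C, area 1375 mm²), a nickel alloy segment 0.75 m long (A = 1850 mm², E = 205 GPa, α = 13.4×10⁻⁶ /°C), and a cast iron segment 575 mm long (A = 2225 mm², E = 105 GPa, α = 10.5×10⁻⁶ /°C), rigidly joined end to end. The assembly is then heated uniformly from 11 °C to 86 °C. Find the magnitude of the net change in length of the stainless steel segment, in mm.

|ΔL| ≈ 0.136 mm

Free thermal expansion of the whole bar: Σ αᵢΔT Lᵢ = 17.3×10⁻⁶×75×900 + 13.4×10⁻⁶×75×750 + 10.5×10⁻⁶×75×575 = 2.374 mm.
Since the ends are fixed, an axial force P builds up, equal in every segment, with P · Σ Lᵢ/(AᵢEᵢ) = δ_free.
Σ Lᵢ/(AᵢEᵢ) = 900/(1375×192×10³) + 750/(1850×205×10³) + 575/(2225×105×10³) = 7.848×10⁻⁶ mm/N.
Hence P = δ_free / Σ(L/AE) = 2.374/7.848×10⁻⁶ = 302.5 kN (compressive).
For the stainless steel segment, free thermal change = 17.3×10⁻⁶×75×900 = 1.168 mm and elastic change from P = 302500×900/(1375×192×10³) = 1.031 mm; these oppose, so the net change is 0.136 mm (segment lengthens).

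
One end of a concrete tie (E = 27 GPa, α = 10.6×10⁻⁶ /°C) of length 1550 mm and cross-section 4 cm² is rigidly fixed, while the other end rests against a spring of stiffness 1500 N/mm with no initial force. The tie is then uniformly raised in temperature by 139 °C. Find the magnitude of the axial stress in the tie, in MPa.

σ ≈ 7.05 MPa (compressive)

If the spring were absent the tie would lengthen by αΔT L = 10.6×10⁻⁶ × 139 × 1550 = 2.284 mm.
Let P be the compressive force at the spring. The tie shortens elastically by PL/(AE) and the spring compresses by P/k; together these equal δ_free.
P [ L/(AE) + 1/k ] = δ_free → P [ 1550/(400×27×10³) + 1/(1500) ] = 2.284.
P = 2.284 / 0.0008102 = 2819 N.
σ = P/A = 2819/400 = 7.047 MPa.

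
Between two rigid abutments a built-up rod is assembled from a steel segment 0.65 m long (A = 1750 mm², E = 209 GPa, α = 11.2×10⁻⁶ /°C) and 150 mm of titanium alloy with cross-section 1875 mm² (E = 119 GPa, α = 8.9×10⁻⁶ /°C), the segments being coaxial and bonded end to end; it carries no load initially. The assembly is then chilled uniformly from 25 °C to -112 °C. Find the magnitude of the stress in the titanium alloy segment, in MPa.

With the walls removed the bar would change length by δ_free = Σ αᵢΔT Lᵢ = 11.2×10⁻⁶×137×650 + 8.9×10⁻⁶×137×150 = 1.18 mm.
The rigid supports impose zero overall length change; the single axial force P common to all segments must satisfy P Σ Lᵢ/(AᵢEᵢ) = δ_free.
The series flexibility is Σ Lᵢ/(AᵢEᵢ) = 650/(1750×209×10³) + 150/(1875×119×10³) = 2.449×10⁻⁶ mm/N.
P = 1.18 / 2.449×10⁻⁶ = 481800 N = 481.8 kN, tensile.
σ_{titanium alloy} = P / A = 481800 / 1875 = 257 MPa.

σ ≈ 257 MPa (tensile)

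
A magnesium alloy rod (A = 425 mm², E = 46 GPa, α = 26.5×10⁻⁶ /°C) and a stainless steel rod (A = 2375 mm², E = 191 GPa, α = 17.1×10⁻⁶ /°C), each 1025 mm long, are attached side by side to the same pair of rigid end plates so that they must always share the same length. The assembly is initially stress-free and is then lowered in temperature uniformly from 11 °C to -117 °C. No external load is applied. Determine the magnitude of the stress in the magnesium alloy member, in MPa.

Both members must finish at the same length. With the larger α, the magnesium alloy tends to over-contract; the plates restrain it, putting the magnesium alloy in tension and the stainless steel in compression. With no external load the two internal forces are equal and opposite, magnitude P.
Compatibility of the two members (thermal + elastic change equal): (α₁ − α₂)ΔT = P·[1/(A₁E₁) + 1/(A₂E₂)].
|α₁ − α₂|·ΔT = 9.4×10⁻⁶ × 128 = 0.001203.
1/(A₁E₁) + 1/(A₂E₂) = 1/(425×46×10³) + 1/(2375×191×10³) = 5.336×10⁻⁸ N⁻¹.
So P = 0.001203 / 5.336×10⁻⁸ = 22.55 kN.
σ_{magnesium alloy} = P/A₁ = 22550/425 = 53.06 MPa, tensile.

σ ≈ 53.1 MPa (tensile)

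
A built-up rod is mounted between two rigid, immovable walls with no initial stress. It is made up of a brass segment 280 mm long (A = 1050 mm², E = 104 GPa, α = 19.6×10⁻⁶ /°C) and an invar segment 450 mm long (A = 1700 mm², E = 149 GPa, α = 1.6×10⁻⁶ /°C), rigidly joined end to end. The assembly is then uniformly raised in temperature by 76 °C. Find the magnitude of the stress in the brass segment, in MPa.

σ ≈ 104 MPa (compressive)

If the supports were absent, the total length change would be Σ αᵢΔT Lᵢ = 19.6×10⁻⁶×76×280 + 1.6×10⁻⁶×76×450 = 0.4718 mm.
The rigid supports impose zero overall length change; the single axial force P common to all segments must satisfy P Σ Lᵢ/(AᵢEᵢ) = δ_free.
Σ Lᵢ/(AᵢEᵢ) = 280/(1050×104×10³) + 450/(1700×149×10³) = 4.341×10⁻⁶ mm/N.
Hence P = δ_free / Σ(L/AE) = 0.4718/4.341×10⁻⁶ = 108.7 kN (compressive).
σ_{brass} = P / A = 108700 / 1050 = 103.5 MPa.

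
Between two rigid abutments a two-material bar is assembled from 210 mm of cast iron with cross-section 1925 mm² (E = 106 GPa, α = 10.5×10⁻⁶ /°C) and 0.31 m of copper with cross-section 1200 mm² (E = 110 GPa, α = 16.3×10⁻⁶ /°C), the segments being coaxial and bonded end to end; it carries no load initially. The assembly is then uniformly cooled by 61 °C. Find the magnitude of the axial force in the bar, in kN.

P ≈ 131 kN (tensile)

Free thermal contraction of the whole bar: Σ αᵢΔT Lᵢ = 10.5×10⁻⁶×61×210 + 16.3×10⁻⁶×61×310 = 0.4427 mm.
Since the ends are fixed, an axial force P builds up, equal in every segment, with P · Σ Lᵢ/(AᵢEᵢ) = δ_free.
Σ Lᵢ/(AᵢEᵢ) = 210/(1925×106×10³) + 310/(1200×110×10³) = 3.378×10⁻⁶ mm/N.
P = 0.4427 / 3.378×10⁻⁶ = 131100 N = 131.1 kN, tensile.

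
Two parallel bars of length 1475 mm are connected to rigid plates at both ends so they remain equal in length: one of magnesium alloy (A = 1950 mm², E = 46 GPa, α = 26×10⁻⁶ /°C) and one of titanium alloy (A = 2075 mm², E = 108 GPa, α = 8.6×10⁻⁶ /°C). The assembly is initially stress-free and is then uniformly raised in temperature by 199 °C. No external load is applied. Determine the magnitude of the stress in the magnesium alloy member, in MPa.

Both members must finish at the same length. With the larger α, the magnesium alloy tends to over-expand; the plates restrain it, putting the magnesium alloy in compression and the titanium alloy in tension. With no external load the two internal forces are equal and opposite, magnitude P.
Compatibility of the two members (thermal + elastic change equal): (α₁ − α₂)ΔT = P·[1/(A₁E₁) + 1/(A₂E₂)].
|α₁ − α₂|·ΔT = 17.4×10⁻⁶ × 199 = 0.003463.
1/(A₁E₁) + 1/(A₂E₂) = 1/(1950×46×10³) + 1/(2075×108×10³) = 1.561×10⁻⁸ N⁻¹.
P = 0.003463 / 1.561×10⁻⁸ = 221800 N = 221.8 kN.
σ_{magnesium alloy} = P/A₁ = 221800/1950 = 113.7 MPa, compressive.

σ ≈ 114 MPa (compressive)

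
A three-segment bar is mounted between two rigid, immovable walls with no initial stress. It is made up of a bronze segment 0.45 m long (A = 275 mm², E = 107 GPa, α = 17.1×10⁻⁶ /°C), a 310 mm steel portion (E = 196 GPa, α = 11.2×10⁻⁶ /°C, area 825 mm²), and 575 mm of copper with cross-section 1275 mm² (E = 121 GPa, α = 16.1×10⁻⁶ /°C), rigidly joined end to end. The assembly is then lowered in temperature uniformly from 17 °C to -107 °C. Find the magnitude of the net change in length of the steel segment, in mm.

|ΔL| ≈ 0.199 mm

With the walls removed the bar would change length by δ_free = Σ αᵢΔT Lᵢ = 17.1×10⁻⁶×124×450 + 11.2×10⁻⁶×124×310 + 16.1×10⁻⁶×124×575 = 2.533 mm.
The rigid supports impose zero overall length change; the single axial force P common to all segments must satisfy P Σ Lᵢ/(AᵢEᵢ) = δ_free.
The series flexibility is Σ Lᵢ/(AᵢEᵢ) = 450/(275×107×10³) + 310/(825×196×10³) + 575/(1275×121×10³) = 2.094×10⁻⁵ mm/N.
Hence P = δ_free / Σ(L/AE) = 2.533/2.094×10⁻⁵ = 121 kN (tensile).
For the steel segment, free thermal change = 11.2×10⁻⁶×124×310 = 0.4305 mm and elastic change from P = 121000×310/(825×196×10³) = 0.2319 mm; these oppose, so the net change is 0.199 mm (segment shortens).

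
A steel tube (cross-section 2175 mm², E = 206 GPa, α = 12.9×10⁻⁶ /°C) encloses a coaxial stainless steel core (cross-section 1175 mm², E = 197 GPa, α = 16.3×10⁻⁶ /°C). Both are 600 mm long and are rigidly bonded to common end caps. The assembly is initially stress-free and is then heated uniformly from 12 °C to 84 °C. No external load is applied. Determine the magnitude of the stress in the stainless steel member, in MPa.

σ ≈ 31.8 MPa (compressive)

Equilibrium of a rigid end plate with no external load gives equal and opposite internal forces ±P in the two members. Since α_{stainless steel} > α_{steel}, heating drives the stainless steel into compression and the steel into tension.
Equating the net (thermal + elastic) strains gives |α₁ − α₂|·ΔT = P·[1/(A₁E₁) + 1/(A₂E₂)].
|α₁ − α₂|·ΔT = 3.4×10⁻⁶ × 72 = 0.0002448.
1/(A₁E₁) + 1/(A₂E₂) = 1/(2175×206×10³) + 1/(1175×197×10³) = 6.552×10⁻⁹ N⁻¹.
P = 0.0002448 / 6.552×10⁻⁹ = 37360 N = 37.36 kN.
σ_{stainless steel} = P/A₂ = 37360/1175 = 31.8 MPa, compressive.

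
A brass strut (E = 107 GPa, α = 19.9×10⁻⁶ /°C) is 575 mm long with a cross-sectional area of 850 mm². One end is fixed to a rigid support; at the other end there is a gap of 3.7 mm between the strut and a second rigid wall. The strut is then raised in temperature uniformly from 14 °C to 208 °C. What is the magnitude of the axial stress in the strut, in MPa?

If the wall were absent the strut would grow by αΔT L = 19.9×10⁻⁶ × 194 × 575 = 2.22 mm.
This is smaller than the 3.7 mm clearance, so the strut expands freely without reaching the stop — the stress is zero.

σ ≈ 0 MPa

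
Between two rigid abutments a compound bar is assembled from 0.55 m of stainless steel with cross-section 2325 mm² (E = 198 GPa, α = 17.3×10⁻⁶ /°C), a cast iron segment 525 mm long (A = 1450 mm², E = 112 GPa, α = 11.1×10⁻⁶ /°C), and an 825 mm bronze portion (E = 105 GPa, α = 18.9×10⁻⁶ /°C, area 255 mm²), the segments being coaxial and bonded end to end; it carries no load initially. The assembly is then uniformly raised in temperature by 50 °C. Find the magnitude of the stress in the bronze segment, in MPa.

Free thermal expansion of the whole bar: Σ αᵢΔT Lᵢ = 17.3×10⁻⁶×50×550 + 11.1×10⁻⁶×50×525 + 18.9×10⁻⁶×50×825 = 1.547 mm.
Since the ends are fixed, an axial force P builds up, equal in every segment, with P · Σ Lᵢ/(AᵢEᵢ) = δ_free.
The series flexibility is Σ Lᵢ/(AᵢEᵢ) = 550/(2325×198×10³) + 525/(1450×112×10³) + 825/(255×105×10³) = 3.524×10⁻⁵ mm/N.
P = 1.547 / 3.524×10⁻⁵ = 43890 N = 43.89 kN, compressive.
σ_{bronze} = P / A = 43890 / 255 = 172.1 MPa.

σ ≈ 172 MPa (compressive)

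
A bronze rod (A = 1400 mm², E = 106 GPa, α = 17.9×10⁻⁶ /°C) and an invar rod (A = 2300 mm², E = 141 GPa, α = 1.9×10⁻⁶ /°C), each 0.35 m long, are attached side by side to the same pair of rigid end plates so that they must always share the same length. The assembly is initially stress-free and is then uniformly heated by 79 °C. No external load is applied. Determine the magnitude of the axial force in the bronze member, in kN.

P ≈ 129 kN (compressive in the bronze)

The bronze has the larger α, so on heating it would change length more than the invar if both were free. The rigid plates force a common final length, so the bronze is put into compression and the invar into tension, with equal and opposite forces P (no external load).
Compatibility of the two members (thermal + elastic change equal): (α₁ − α₂)ΔT = P·[1/(A₁E₁) + 1/(A₂E₂)].
|α₁ − α₂|·ΔT = 16×10⁻⁶ × 79 = 0.001264.
1/(A₁E₁) + 1/(A₂E₂) = 1/(1400×106×10³) + 1/(2300×141×10³) = 9.822×10⁻⁹ N⁻¹.
So P = 0.001264 / 9.822×10⁻⁹ = 128.7 kN.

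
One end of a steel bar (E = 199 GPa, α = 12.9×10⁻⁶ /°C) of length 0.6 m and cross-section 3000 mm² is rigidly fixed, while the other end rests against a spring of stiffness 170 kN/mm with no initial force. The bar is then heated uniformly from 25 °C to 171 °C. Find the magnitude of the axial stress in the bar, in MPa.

Free thermal expansion: δ_free = αΔT L = 12.9×10⁻⁶ × 146 × 600 = 1.13 mm.
With a force P in the spring, the elastic change of the bar is PL/(AE) and that of the spring is P/k; compatibility requires their sum to equal δ_free.
So P = δ_free / [L/(AE) + 1/k] = 1.13 / [ 600/(3000×199×10³) + 1/(170×10³) ].
P = 1.13 / 6.887×10⁻⁶ = 164100 N.
σ = P/A = 164100/3000 = 54.69 MPa.

σ ≈ 54.7 MPa (compressive)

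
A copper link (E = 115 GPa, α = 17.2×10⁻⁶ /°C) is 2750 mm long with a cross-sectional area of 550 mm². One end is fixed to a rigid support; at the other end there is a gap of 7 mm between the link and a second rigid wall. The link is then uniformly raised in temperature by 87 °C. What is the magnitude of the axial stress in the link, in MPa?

Unrestrained expansion: δ_free = αΔT L = 17.2×10⁻⁶ × 87 × 2750 = 4.115 mm.
This is smaller than the 7 mm clearance, so the link expands freely without reaching the stop — the stress is zero.

σ ≈ 0 MPa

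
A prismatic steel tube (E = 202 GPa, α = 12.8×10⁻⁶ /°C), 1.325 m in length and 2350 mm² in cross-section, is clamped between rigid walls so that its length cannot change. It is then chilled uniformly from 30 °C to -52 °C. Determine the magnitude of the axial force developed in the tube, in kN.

P ≈ 498 kN (tensile)

Full restraint means ε = 0, so the stress is σ = EαΔT = 202×10³ × 12.8×10⁻⁶ × 82 = 212 MPa.
Axial force P = σA = 212 × 2350 = 498200 N = 498.2 kN, tensile.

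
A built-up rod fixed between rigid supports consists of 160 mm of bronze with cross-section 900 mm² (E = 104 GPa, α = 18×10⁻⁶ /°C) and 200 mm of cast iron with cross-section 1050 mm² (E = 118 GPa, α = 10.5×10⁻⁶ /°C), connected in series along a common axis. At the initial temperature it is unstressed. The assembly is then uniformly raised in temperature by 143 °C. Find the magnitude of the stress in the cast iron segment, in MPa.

With the walls removed the bar would change length by δ_free = Σ αᵢΔT Lᵢ = 18×10⁻⁶×143×160 + 10.5×10⁻⁶×143×200 = 0.7121 mm.
The walls prevent any net length change, so an axial force P (same in every segment) develops. Compatibility: P · Σ Lᵢ/(AᵢEᵢ) = δ_free.
The series flexibility is Σ Lᵢ/(AᵢEᵢ) = 160/(900×104×10³) + 200/(1050×118×10³) = 3.324×10⁻⁶ mm/N.
P = 0.7121 / 3.324×10⁻⁶ = 214300 N = 214.3 kN, compressive.
σ_{cast iron} = P / A = 214300 / 1050 = 204.1 MPa.

σ ≈ 204 MPa (compressive)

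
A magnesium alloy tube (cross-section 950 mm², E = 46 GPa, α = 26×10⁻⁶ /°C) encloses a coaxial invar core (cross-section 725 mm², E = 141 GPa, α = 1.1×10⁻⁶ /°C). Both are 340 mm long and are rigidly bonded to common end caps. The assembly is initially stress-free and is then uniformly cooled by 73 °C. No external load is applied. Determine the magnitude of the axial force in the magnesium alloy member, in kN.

P ≈ 55.6 kN (tensile in the magnesium alloy)

The magnesium alloy has the larger α, so on cooling it would change length more than the invar if both were free. The rigid plates force a common final length, so the magnesium alloy is put into tension and the invar into compression, with equal and opposite forces P (no external load).
Setting the final lengths equal and cancelling L: (α₁ − α₂)ΔT = P/(A₁E₁) + P/(A₂E₂).
|α₁ − α₂|·ΔT = 24.9×10⁻⁶ × 73 = 0.001818.
1/(A₁E₁) + 1/(A₂E₂) = 1/(950×46×10³) + 1/(725×141×10³) = 3.267×10⁻⁸ N⁻¹.
P = 0.001818 / 3.267×10⁻⁸ = 55650 N = 55.65 kN.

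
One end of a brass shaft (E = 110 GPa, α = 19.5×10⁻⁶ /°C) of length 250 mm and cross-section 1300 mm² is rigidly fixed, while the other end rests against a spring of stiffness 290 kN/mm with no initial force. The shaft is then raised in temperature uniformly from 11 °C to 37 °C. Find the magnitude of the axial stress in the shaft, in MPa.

The unrestrained thermal change is αΔT L = 19.5×10⁻⁶ × 26 × 250 = 0.1268 mm.
With a force P in the spring, the elastic change of the shaft is PL/(AE) and that of the spring is P/k; compatibility requires their sum to equal δ_free.
P [ L/(AE) + 1/k ] = δ_free → P [ 250/(1300×110×10³) + 1/(290×10³) ] = 0.1268.
P = 0.1268 / 5.197×10⁻⁶ = 24390 N.
σ = P/A = 24390/1300 = 18.76 MPa.

σ ≈ 18.8 MPa (compressive)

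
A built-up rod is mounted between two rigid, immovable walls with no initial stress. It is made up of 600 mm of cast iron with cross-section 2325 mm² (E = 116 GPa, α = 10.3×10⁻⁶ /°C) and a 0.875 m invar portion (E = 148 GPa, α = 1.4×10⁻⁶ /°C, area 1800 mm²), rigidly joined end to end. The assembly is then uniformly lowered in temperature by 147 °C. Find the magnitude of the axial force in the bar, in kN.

If the supports were absent, the total length change would be Σ αᵢΔT Lᵢ = 10.3×10⁻⁶×147×600 + 1.4×10⁻⁶×147×875 = 1.089 mm.
The walls prevent any net length change, so an axial force P (same in every segment) develops. Compatibility: P · Σ Lᵢ/(AᵢEᵢ) = δ_free.
Σ Lᵢ/(AᵢEᵢ) = 600/(2325×116×10³) + 875/(1800×148×10³) = 5.509×10⁻⁶ mm/N.
So P = 1.089 / 5.509×10⁻⁶ = 197.6 kN, tensile.

P ≈ 198 kN (tensile)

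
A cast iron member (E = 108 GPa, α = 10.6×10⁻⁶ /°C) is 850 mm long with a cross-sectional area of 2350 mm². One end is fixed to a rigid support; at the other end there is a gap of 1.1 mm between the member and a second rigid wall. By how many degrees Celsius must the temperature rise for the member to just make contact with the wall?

ΔT ≈ 122 °C

The gap closes when αΔT L = 1.1 mm, since the member is still unstressed at that instant.
So ΔT = g/(αL) = 1.1/(10.6×10⁻⁶ × 850) = 122.1 °C.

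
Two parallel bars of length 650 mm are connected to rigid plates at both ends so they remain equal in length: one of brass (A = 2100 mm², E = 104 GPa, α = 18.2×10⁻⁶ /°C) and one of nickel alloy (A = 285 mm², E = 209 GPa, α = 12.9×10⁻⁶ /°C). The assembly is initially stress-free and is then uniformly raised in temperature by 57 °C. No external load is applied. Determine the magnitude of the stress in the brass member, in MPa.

Equilibrium of a rigid end plate with no external load gives equal and opposite internal forces ±P in the two members. Since α_{brass} > α_{nickel alloy}, heating drives the brass into compression and the nickel alloy into tension.
Setting the final lengths equal and cancelling L: (α₁ − α₂)ΔT = P/(A₁E₁) + P/(A₂E₂).
|α₁ − α₂|·ΔT = 5.3×10⁻⁶ × 57 = 0.0003021.
1/(A₁E₁) + 1/(A₂E₂) = 1/(2100×104×10³) + 1/(285×209×10³) = 2.137×10⁻⁸ N⁻¹.
So P = 0.0003021 / 2.137×10⁻⁸ = 14.14 kN.
σ_{brass} = P/A₁ = 14140/2100 = 6.733 MPa, compressive.

σ ≈ 6.73 MPa (compressive)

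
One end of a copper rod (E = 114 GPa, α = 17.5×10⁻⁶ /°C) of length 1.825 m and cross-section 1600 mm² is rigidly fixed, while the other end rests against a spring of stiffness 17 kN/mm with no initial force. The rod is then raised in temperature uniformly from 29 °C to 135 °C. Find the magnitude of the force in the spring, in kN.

P ≈ 49.2 kN

If the spring were absent the rod would lengthen by αΔT L = 17.5×10⁻⁶ × 106 × 1825 = 3.385 mm.
Let P be the compressive force at the spring. The rod shortens elastically by PL/(AE) and the spring compresses by P/k; together these equal δ_free.
So P = δ_free / [L/(AE) + 1/k] = 3.385 / [ 1825/(1600×114×10³) + 1/(17×10³) ].
P = 3.385 / 6.883×10⁻⁵ = 49190 N.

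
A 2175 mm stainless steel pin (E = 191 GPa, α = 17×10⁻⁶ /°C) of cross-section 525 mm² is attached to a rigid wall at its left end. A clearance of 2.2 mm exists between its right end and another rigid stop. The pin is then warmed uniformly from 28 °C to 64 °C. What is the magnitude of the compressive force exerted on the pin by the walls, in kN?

P ≈ 0 kN

If the wall were absent the pin would grow by αΔT L = 17×10⁻⁶ × 36 × 2175 = 1.331 mm.
Since δ_free = 1.33 mm is less than the 2.2 mm gap, the pin never touches the wall. No axial force develops.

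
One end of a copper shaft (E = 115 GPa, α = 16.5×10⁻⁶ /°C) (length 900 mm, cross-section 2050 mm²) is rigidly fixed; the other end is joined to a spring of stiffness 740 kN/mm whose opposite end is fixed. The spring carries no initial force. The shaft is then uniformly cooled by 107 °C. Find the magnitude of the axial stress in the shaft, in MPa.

The unrestrained thermal change is αΔT L = 16.5×10⁻⁶ × 107 × 900 = 1.589 mm.
Let P be the tensile force in the spring. The shaft extends elastically by PL/(AE) and the spring stretches by P/k; together these equal δ_free.
So P = δ_free / [L/(AE) + 1/k] = 1.589 / [ 900/(2050×115×10³) + 1/(740×10³) ].
P = 1.589 / 5.169×10⁻⁶ = 307400 N.
σ = P/A = 307400/2050 = 150 MPa.

σ ≈ 150 MPa (tensile)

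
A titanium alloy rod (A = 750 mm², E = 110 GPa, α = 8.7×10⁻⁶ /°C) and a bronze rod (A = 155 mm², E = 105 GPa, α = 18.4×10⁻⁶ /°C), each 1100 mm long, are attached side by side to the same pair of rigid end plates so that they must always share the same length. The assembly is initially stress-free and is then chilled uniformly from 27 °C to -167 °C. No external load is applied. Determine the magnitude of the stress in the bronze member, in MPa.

σ ≈ 165 MPa (tensile)

Equilibrium of a rigid end plate with no external load gives equal and opposite internal forces ±P in the two members. Since α_{bronze} > α_{titanium alloy}, cooling drives the bronze into tension and the titanium alloy into compression.
Compatibility of the two members (thermal + elastic change equal): (α₁ − α₂)ΔT = P·[1/(A₁E₁) + 1/(A₂E₂)].
|α₁ − α₂|·ΔT = 9.7×10⁻⁶ × 194 = 0.001882.
1/(A₁E₁) + 1/(A₂E₂) = 1/(750×110×10³) + 1/(155×105×10³) = 7.357×10⁻⁸ N⁻¹.
P = 0.001882 / 7.357×10⁻⁸ = 25580 N = 25.58 kN.
σ_{bronze} = P/A₂ = 25580/155 = 165 MPa, tensile.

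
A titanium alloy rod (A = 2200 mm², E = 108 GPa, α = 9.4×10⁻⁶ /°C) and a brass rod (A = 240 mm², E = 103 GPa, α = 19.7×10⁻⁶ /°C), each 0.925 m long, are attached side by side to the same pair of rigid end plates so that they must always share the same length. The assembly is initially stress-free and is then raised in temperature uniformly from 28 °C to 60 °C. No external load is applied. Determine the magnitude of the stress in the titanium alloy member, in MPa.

Both members must finish at the same length. With the larger α, the brass tends to over-expand; the plates restrain it, putting the brass in compression and the titanium alloy in tension. With no external load the two internal forces are equal and opposite, magnitude P.
Setting the final lengths equal and cancelling L: (α₁ − α₂)ΔT = P/(A₁E₁) + P/(A₂E₂).
|α₁ − α₂|·ΔT = 10.3×10⁻⁶ × 32 = 0.0003296.
1/(A₁E₁) + 1/(A₂E₂) = 1/(2200×108×10³) + 1/(240×103×10³) = 4.466×10⁻⁸ N⁻¹.
So P = 0.0003296 / 4.466×10⁻⁸ = 7.38 kN.
σ_{titanium alloy} = P/A₁ = 7380/2200 = 3.355 MPa, tensile.

σ ≈ 3.35 MPa (tensile)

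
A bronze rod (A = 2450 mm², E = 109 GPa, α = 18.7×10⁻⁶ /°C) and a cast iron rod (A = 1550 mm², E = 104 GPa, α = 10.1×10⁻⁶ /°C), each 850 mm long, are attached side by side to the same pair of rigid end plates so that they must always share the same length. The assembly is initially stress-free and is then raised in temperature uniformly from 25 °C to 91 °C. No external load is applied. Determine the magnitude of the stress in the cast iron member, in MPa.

Both members must finish at the same length. With the larger α, the bronze tends to over-expand; the plates restrain it, putting the bronze in compression and the cast iron in tension. With no external load the two internal forces are equal and opposite, magnitude P.
Setting the final lengths equal and cancelling L: (α₁ − α₂)ΔT = P/(A₁E₁) + P/(A₂E₂).
|α₁ − α₂|·ΔT = 8.6×10⁻⁶ × 66 = 0.0005676.
1/(A₁E₁) + 1/(A₂E₂) = 1/(2450×109×10³) + 1/(1550×104×10³) = 9.948×10⁻⁹ N⁻¹.
So P = 0.0005676 / 9.948×10⁻⁹ = 57.06 kN.
σ_{cast iron} = P/A₂ = 57060/1550 = 36.81 MPa, tensile.

σ ≈ 36.8 MPa (tensile)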